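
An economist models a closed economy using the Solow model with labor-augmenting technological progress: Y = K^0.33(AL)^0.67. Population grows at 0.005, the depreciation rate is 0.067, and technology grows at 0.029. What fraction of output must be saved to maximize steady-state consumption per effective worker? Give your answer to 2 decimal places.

s_gold = 0.33

Break-even investment rate: n + g + δ = 0.005 + 0.029 + 0.067 = 0.101.
At the golden rule MPK = n+g+δ, and in any Cobb-Douglas steady state s = (n+g+δ)·k/y = MPK·k/y = capital's share 0.33.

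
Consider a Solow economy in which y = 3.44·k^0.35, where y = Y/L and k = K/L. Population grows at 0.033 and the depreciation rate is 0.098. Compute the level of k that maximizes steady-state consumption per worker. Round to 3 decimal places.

k_gold ≈ 30.345

The effective depreciation rate is n + δ = 0.033 + 0.098 = 0.131.
Golden rule sets MPK = n+δ: 0.35·3.44·k^(0.35−1) = 0.131, so k_gold = (0.35·3.44/0.131)^(1/0.65) ≈ 30.3448.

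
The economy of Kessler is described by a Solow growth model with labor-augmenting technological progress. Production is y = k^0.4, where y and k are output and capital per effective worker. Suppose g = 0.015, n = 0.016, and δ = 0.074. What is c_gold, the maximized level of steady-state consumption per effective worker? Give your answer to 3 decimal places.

c_gold ≈ 1.464

Break-even investment rate: n + g + δ = 0.016 + 0.015 + 0.074 = 0.105.
Golden rule sets MPK = n+g+δ: 0.4·k^(0.4−1) = 0.105, so k_gold = (0.4/0.105)^(1/0.6) ≈ 9.2922.
y_gold = 9.2922^0.4 ≈ 2.4392.
c_gold = y_gold − (n+g+δ)·k_gold = 2.4392 − 0.105·9.2922 ≈ 1.4635.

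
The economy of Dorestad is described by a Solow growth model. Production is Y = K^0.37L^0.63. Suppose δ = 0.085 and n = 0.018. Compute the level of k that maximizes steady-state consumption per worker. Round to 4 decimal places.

n + δ = 0.018 + 0.085 = 0.103.
Maximizing c = f(k) − (n+δ)·k gives f'(k) = n+δ, i.e. 0.37·k^(0.37−1) = 0.103, so k_gold = (0.37/0.103)^(1/0.63) ≈ 7.6126.

k_gold ≈ 7.6126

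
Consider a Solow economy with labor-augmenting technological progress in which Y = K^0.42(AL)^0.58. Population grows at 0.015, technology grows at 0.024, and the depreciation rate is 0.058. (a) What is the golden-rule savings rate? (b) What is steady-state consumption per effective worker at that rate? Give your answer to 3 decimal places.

Break-even investment rate: n + g + δ = 0.015 + 0.024 + 0.058 = 0.097.
For Cobb-Douglas, s_gold equals capital's share: s_gold = 0.42.
Maximizing c = f(k) − (n+g+δ)·k gives f'(k) = n+g+δ, i.e. 0.42·k^(0.42−1) = 0.097, so k_gold = (0.42/0.097)^(1/0.58) ≈ 12.5134.
y_gold = 12.5134^0.42 ≈ 2.8900; c_gold = (1−0.42)·y_gold ≈ 1.6762.

(a) s_gold = 0.420; (b) c_gold ≈ 1.676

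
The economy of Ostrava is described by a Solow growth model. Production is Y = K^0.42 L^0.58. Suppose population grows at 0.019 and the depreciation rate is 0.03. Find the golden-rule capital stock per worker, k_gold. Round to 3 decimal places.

Break-even investment rate: n + δ = 0.019 + 0.03 = 0.049.
Setting f'(k) = n+δ gives 0.42·k^(0.42−1) = 0.049, hence k_gold = (0.42/0.049)^(1/0.58) ≈ 40.6174.

k_gold ≈ 40.617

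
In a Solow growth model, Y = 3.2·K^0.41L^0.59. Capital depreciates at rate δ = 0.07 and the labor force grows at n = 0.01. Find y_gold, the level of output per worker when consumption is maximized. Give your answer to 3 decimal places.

y_gold ≈ 22.354

The effective depreciation rate is n + δ = 0.01 + 0.07 = 0.08.
At the golden rule the marginal product of capital equals n+δ: 0.41·3.2·k^(0.41−1) = 0.08. Solving, k_gold = (0.41·3.2/0.08)^(1/0.59) ≈ 114.5664.
Output: y_gold = 3.2·k_gold^0.41 = 3.2·114.5664^0.41 ≈ 22.3544.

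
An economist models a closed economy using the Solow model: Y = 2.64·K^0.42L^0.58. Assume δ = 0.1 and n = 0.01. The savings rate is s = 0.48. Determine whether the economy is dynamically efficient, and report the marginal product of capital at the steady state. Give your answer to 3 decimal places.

dynamically inefficient; MPK ≈ 0.096

Break-even investment rate: n + δ = 0.01 + 0.1 = 0.11.
Steady-state k*: s·A·k^0.42 = 0.11·k gives k* = (0.48·2.64/0.11)^(1/0.58) ≈ 67.6224.
MPK = 0.42·2.64·67.6224^(-0.58) ≈ 0.0962.
MPK < n+δ = 0.11, so the economy is dynamically inefficient (over-saving).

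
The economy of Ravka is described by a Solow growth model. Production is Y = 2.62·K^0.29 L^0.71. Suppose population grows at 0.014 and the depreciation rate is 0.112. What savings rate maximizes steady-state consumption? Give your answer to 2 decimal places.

The effective depreciation rate is n + δ = 0.014 + 0.112 = 0.126.
At the golden rule MPK = n+δ, and in any Cobb-Douglas steady state s = (n+δ)·k/y = MPK·k/y = capital's share 0.29.

s_gold = 0.29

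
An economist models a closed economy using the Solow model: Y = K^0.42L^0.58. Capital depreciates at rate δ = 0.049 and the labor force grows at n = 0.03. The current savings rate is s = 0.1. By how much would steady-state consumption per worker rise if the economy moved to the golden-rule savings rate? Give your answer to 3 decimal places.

Δc ≈ 0.877

n + δ = 0.03 + 0.049 = 0.079.
Current steady state (s = 0.1): k* = (0.1/0.079)^(1/0.58) ≈ 1.5014, y* = 1.5014^0.42 ≈ 1.1861, c* = (1−0.1)·1.1861 ≈ 1.0675.
At the golden rule the marginal product of capital equals n+δ: 0.42·k^(0.42−1) = 0.079. Solving, k_gold = (0.42/0.079)^(1/0.58) ≈ 17.8268.
y_gold = 17.8268^0.42 ≈ 3.3531, c_gold = y_gold − 0.079·k_gold ≈ 1.9448.
Gain: Δc = 1.9448 − 1.0675 ≈ 0.8773.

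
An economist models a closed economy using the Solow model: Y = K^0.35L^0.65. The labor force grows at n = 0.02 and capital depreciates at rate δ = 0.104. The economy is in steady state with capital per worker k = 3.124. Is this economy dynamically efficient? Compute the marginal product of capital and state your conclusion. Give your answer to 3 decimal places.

dynamically efficient; MPK ≈ 0.167

Capital per worker breaks even when investment replaces (n + δ)·k; here n + δ = 0.124.
MPK = 0.35·k^(0.35−1) = 0.35·3.124^(-0.65) ≈ 0.1669.
MPK > 0.124, so the economy is dynamically efficient (under-saving).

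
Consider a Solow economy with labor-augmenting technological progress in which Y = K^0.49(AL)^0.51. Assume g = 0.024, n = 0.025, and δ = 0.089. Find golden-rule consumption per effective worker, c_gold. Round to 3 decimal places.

c_gold ≈ 1.723

n + g + δ = 0.025 + 0.024 + 0.089 = 0.138.
Golden rule sets MPK = n+g+δ: 0.49·k^(0.49−1) = 0.138, so k_gold = (0.49/0.138)^(1/0.51) ≈ 11.9965.
y_gold = 11.9965^0.49 ≈ 3.3786.
c_gold = y_gold − (n+g+δ)·k_gold = 3.3786 − 0.138·11.9965 ≈ 1.7231.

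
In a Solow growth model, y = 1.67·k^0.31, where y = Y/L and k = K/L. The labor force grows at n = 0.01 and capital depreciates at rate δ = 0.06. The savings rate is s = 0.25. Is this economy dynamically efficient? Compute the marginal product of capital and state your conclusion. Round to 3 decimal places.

n + δ = 0.01 + 0.06 = 0.07.
Steady-state k*: s·A·k^0.31 = 0.07·k gives k* = (0.25·1.67/0.07)^(1/0.69) ≈ 13.3045.
MPK = 0.31·1.67·13.3045^(-0.69) ≈ 0.0868.
MPK > n+δ = 0.07, so the economy is dynamically efficient (under-saving).

dynamically efficient; MPK ≈ 0.087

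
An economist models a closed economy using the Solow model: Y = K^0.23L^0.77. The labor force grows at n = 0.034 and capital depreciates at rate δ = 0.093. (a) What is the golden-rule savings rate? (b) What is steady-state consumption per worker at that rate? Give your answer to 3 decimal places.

Break-even investment rate: n + δ = 0.034 + 0.093 = 0.127.
For Cobb-Douglas, s_gold equals capital's share: s_gold = 0.23.
At the golden rule the marginal product of capital equals n+δ: 0.23·k^(0.23−1) = 0.127. Solving, k_gold = (0.23/0.127)^(1/0.77) ≈ 2.1626.
y_gold = 2.1626^0.23 ≈ 1.1941; c_gold = (1−0.23)·y_gold ≈ 0.9195.

(a) s_gold = 0.230; (b) c_gold ≈ 0.919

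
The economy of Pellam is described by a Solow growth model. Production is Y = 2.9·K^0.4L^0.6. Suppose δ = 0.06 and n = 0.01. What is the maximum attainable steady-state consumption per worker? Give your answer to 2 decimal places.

c_gold ≈ 11.31

The effective depreciation rate is n + δ = 0.01 + 0.06 = 0.07.
Golden rule sets MPK = n+δ: 0.4·2.9·k^(0.4−1) = 0.07, so k_gold = (0.4·2.9/0.07)^(1/0.6) ≈ 107.7126.
y_gold = 2.9·107.7126^0.4 ≈ 18.8497.
c_gold = y_gold − (n+δ)·k_gold = 18.8497 − 0.07·107.7126 ≈ 11.3098.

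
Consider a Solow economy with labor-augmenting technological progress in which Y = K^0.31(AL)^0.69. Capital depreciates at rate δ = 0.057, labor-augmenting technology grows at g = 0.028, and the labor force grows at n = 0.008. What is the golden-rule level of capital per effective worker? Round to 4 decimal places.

k_gold ≈ 5.7253

n + g + δ = 0.008 + 0.028 + 0.057 = 0.093.
Maximizing c = f(k) − (n+g+δ)·k gives f'(k) = n+g+δ, i.e. 0.31·k^(0.31−1) = 0.093, so k_gold = (0.31/0.093)^(1/0.69) ≈ 5.7253.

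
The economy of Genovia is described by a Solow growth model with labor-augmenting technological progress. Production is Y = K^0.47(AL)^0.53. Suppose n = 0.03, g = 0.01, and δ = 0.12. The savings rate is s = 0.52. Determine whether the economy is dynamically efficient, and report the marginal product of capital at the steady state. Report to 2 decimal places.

Capital per effective worker breaks even when investment replaces (n + g + δ)·k; here n + g + δ = 0.16.
Steady-state k*: s·k^0.47 = 0.16·k gives k* = (0.52/0.16)^(1/0.53) ≈ 9.2431.
MPK = 0.47·9.2431^(-0.53) ≈ 0.1446.
MPK < n+g+δ = 0.16, so the economy is dynamically inefficient (over-saving).

dynamically inefficient; MPK ≈ 0.14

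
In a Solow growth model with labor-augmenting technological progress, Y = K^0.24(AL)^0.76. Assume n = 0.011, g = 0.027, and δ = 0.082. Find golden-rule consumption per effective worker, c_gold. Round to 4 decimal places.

Break-even investment rate: n + g + δ = 0.011 + 0.027 + 0.082 = 0.12.
Maximizing c = f(k) − (n+g+δ)·k gives f'(k) = n+g+δ, i.e. 0.24·k^(0.24−1) = 0.12, so k_gold = (0.24/0.12)^(1/0.76) ≈ 2.4894.
y_gold = 2.4894^0.24 ≈ 1.2447.
c_gold = y_gold − (n+g+δ)·k_gold = 1.2447 − 0.12·2.4894 ≈ 0.9460.

c_gold ≈ 0.9460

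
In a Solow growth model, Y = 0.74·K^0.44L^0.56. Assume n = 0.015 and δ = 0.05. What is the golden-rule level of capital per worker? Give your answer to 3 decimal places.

k_gold ≈ 17.766

The effective depreciation rate is n + δ = 0.015 + 0.05 = 0.065.
At the golden rule the marginal product of capital equals n+δ: 0.44·0.74·k^(0.44−1) = 0.065. Solving, k_gold = (0.44·0.74/0.065)^(1/0.56) ≈ 17.7661.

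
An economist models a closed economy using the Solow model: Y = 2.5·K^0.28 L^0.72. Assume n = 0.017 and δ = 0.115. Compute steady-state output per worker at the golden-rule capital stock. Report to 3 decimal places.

y_gold ≈ 4.783

The effective depreciation rate is n + δ = 0.017 + 0.115 = 0.132.
At the golden rule the marginal product of capital equals n+δ: 0.28·2.5·k^(0.28−1) = 0.132. Solving, k_gold = (0.28·2.5/0.132)^(1/0.72) ≈ 10.1457.
Output: y_gold = 2.5·k_gold^0.28 = 2.5·10.1457^0.28 ≈ 4.7830.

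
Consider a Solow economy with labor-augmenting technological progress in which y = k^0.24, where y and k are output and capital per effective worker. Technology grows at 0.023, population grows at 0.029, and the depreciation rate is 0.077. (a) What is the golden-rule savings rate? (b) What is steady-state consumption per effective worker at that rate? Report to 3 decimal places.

(a) s_gold = 0.240; (b) c_gold ≈ 0.925

Capital per effective worker breaks even when investment replaces (n + g + δ)·k; here n + g + δ = 0.129.
For Cobb-Douglas, s_gold equals capital's share: s_gold = 0.24.
Maximizing c = f(k) − (n+g+δ)·k gives f'(k) = n+g+δ, i.e. 0.24·k^(0.24−1) = 0.129, so k_gold = (0.24/0.129)^(1/0.76) ≈ 2.2634.
y_gold = 2.2634^0.24 ≈ 1.2166; c_gold = (1−0.24)·y_gold ≈ 0.9246.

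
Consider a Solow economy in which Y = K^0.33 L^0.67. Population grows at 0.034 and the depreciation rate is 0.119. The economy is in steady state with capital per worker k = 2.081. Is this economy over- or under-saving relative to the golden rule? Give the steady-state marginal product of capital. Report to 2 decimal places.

under-saving; MPK ≈ 0.20

Capital per worker breaks even when investment replaces (n + δ)·k; here n + δ = 0.153.
MPK = 0.33·k^(0.33−1) = 0.33·2.081^(-0.67) ≈ 0.2020.
MPK > 0.153, so the economy is dynamically efficient (under-saving).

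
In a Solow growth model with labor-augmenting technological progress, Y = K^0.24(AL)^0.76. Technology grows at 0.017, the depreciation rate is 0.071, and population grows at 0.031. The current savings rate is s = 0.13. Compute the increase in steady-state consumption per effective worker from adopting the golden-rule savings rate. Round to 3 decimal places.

Capital per effective worker breaks even when investment replaces (n + g + δ)·k; here n + g + δ = 0.119.
Current steady state (s = 0.13): k* = (0.13/0.119)^(1/0.76) ≈ 1.1234, y* = 1.1234^0.24 ≈ 1.0283, c* = (1−0.13)·1.0283 ≈ 0.8946.
Golden rule sets MPK = n+g+δ: 0.24·k^(0.24−1) = 0.119, so k_gold = (0.24/0.119)^(1/0.76) ≈ 2.5169.
y_gold = 2.5169^0.24 ≈ 1.2480, c_gold = y_gold − 0.119·k_gold ≈ 0.9485.
Gain: Δc = 0.9485 − 0.8946 ≈ 0.0538.

Δc ≈ 0.054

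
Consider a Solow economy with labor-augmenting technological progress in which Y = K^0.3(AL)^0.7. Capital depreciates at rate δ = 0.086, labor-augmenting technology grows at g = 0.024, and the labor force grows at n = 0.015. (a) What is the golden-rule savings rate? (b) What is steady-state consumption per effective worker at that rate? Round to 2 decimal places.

(a) s_gold = 0.30; (b) c_gold ≈ 1.02

Capital per effective worker breaks even when investment replaces (n + g + δ)·k; here n + g + δ = 0.125.
For Cobb-Douglas, s_gold equals capital's share: s_gold = 0.3.
Setting f'(k) = n+g+δ gives 0.3·k^(0.3−1) = 0.125, hence k_gold = (0.3/0.125)^(1/0.7) ≈ 3.4927.
y_gold = 3.4927^0.3 ≈ 1.4553; c_gold = (1−0.3)·y_gold ≈ 1.0187.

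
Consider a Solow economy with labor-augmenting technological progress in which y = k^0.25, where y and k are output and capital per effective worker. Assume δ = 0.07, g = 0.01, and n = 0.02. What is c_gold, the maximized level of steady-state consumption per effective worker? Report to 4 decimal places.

Break-even investment rate: n + g + δ = 0.02 + 0.01 + 0.07 = 0.1.
At the golden rule the marginal product of capital equals n+g+δ: 0.25·k^(0.25−1) = 0.1. Solving, k_gold = (0.25/0.1)^(1/0.75) ≈ 3.3930.
y_gold = 3.3930^0.25 ≈ 1.3572.
c_gold = y_gold − (n+g+δ)·k_gold = 1.3572 − 0.1·3.3930 ≈ 1.0179.

c_gold ≈ 1.0179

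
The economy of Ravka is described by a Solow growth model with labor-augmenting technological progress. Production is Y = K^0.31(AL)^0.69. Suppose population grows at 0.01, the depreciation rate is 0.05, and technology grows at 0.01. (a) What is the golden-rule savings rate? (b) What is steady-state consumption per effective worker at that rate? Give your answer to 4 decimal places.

(a) s_gold = 0.3100; (b) c_gold ≈ 1.3465

Capital per effective worker breaks even when investment replaces (n + g + δ)·k; here n + g + δ = 0.07.
For Cobb-Douglas, s_gold equals capital's share: s_gold = 0.31.
At the golden rule the marginal product of capital equals n+g+δ: 0.31·k^(0.31−1) = 0.07. Solving, k_gold = (0.31/0.07)^(1/0.69) ≈ 8.6420.
y_gold = 8.6420^0.31 ≈ 1.9514; c_gold = (1−0.31)·y_gold ≈ 1.3465.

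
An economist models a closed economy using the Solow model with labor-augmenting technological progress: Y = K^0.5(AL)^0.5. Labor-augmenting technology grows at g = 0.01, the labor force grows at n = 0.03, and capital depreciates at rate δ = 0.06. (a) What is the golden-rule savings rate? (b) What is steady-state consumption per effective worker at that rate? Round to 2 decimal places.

n + g + δ = 0.03 + 0.01 + 0.06 = 0.1.
For Cobb-Douglas, s_gold equals capital's share: s_gold = 0.5.
Setting f'(k) = n+g+δ gives 0.5·k^(0.5−1) = 0.1, hence k_gold = (0.5/0.1)^(1/0.5) ≈ 25.0000.
y_gold = 25.0000^0.5 ≈ 5.0000; c_gold = (1−0.5)·y_gold ≈ 2.5000.

(a) s_gold = 0.50; (b) c_gold ≈ 2.50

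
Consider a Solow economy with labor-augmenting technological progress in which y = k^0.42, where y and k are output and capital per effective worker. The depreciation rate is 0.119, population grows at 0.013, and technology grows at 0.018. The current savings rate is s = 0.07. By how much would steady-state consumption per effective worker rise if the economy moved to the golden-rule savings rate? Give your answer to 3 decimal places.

Δc ≈ 0.687

The effective depreciation rate is n + g + δ = 0.013 + 0.018 + 0.119 = 0.15.
Current steady state (s = 0.07): k* = (0.07/0.15)^(1/0.58) ≈ 0.2687, y* = 0.2687^0.42 ≈ 0.5759, c* = (1−0.07)·0.5759 ≈ 0.5355.
Setting f'(k) = n+g+δ gives 0.42·k^(0.42−1) = 0.15, hence k_gold = (0.42/0.15)^(1/0.58) ≈ 5.9015.
y_gold = 5.9015^0.42 ≈ 2.1077, c_gold = y_gold − 0.15·k_gold ≈ 1.2225.
Gain: Δc = 1.2225 − 0.5355 ≈ 0.6869.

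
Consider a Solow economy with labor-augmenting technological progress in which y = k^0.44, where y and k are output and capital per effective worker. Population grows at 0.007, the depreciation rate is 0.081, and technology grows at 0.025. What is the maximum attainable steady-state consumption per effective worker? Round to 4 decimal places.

n + g + δ = 0.007 + 0.025 + 0.081 = 0.113.
Golden rule sets MPK = n+g+δ: 0.44·k^(0.44−1) = 0.113, so k_gold = (0.44/0.113)^(1/0.56) ≈ 11.3303.
y_gold = 11.3303^0.44 ≈ 2.9098.
c_gold = y_gold − (n+g+δ)·k_gold = 2.9098 − 0.113·11.3303 ≈ 1.6295.

c_gold ≈ 1.6295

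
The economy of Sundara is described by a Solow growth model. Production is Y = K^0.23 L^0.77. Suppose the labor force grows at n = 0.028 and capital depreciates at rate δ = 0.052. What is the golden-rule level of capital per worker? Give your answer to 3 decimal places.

k_gold ≈ 3.941

n + δ = 0.028 + 0.052 = 0.08.
At the golden rule the marginal product of capital equals n+δ: 0.23·k^(0.23−1) = 0.08. Solving, k_gold = (0.23/0.08)^(1/0.77) ≈ 3.9412.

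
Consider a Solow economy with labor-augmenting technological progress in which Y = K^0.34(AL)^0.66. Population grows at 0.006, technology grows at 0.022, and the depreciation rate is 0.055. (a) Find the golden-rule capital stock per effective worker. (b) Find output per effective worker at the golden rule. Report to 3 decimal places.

(a) k_gold ≈ 8.470; (b) y_gold ≈ 2.068

n + g + δ = 0.006 + 0.022 + 0.055 = 0.083.
At the golden rule the marginal product of capital equals n+g+δ: 0.34·k^(0.34−1) = 0.083. Solving, k_gold = (0.34/0.083)^(1/0.66) ≈ 8.4699.
y_gold = 8.4699^0.34 ≈ 2.0677.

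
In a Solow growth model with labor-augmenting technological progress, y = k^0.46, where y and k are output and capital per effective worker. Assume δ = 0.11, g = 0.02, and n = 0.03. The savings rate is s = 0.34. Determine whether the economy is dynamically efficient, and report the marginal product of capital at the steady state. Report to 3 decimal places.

Break-even investment rate: n + g + δ = 0.03 + 0.02 + 0.11 = 0.16.
Steady-state k*: s·k^0.46 = 0.16·k gives k* = (0.34/0.16)^(1/0.54) ≈ 4.0385.
MPK = 0.46·4.0385^(-0.54) ≈ 0.2165.
MPK > n+g+δ = 0.16, so the economy is dynamically efficient (under-saving).

dynamically efficient; MPK ≈ 0.216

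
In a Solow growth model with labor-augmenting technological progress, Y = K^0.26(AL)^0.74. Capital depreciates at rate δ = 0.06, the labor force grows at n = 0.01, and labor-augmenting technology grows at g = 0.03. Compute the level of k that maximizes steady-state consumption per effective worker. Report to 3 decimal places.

n + g + δ = 0.01 + 0.03 + 0.06 = 0.1.
At the golden rule the marginal product of capital equals n+g+δ: 0.26·k^(0.26−1) = 0.1. Solving, k_gold = (0.26/0.1)^(1/0.74) ≈ 3.6373.

k_gold ≈ 3.637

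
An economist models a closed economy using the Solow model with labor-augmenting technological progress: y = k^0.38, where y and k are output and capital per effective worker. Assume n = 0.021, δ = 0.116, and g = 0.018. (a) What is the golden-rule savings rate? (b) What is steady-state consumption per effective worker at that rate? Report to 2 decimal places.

n + g + δ = 0.021 + 0.018 + 0.116 = 0.155.
For Cobb-Douglas, s_gold equals capital's share: s_gold = 0.38.
Setting f'(k) = n+g+δ gives 0.38·k^(0.38−1) = 0.155, hence k_gold = (0.38/0.155)^(1/0.62) ≈ 4.2476.
y_gold = 4.2476^0.38 ≈ 1.7326; c_gold = (1−0.38)·y_gold ≈ 1.0742.

(a) s_gold = 0.38; (b) c_gold ≈ 1.07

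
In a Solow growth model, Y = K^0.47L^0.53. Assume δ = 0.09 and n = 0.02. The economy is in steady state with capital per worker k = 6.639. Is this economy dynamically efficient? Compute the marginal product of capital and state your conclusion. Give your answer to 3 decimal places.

Break-even investment rate: n + δ = 0.02 + 0.09 = 0.11.
MPK = 0.47·k^(0.47−1) = 0.47·6.639^(-0.53) ≈ 0.1723.
MPK > 0.11, so the economy is dynamically efficient (under-saving).

dynamically efficient; MPK ≈ 0.172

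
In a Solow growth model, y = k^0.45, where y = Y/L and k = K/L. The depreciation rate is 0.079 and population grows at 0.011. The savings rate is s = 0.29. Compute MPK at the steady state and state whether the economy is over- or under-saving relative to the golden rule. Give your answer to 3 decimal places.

Capital per worker breaks even when investment replaces (n + δ)·k; here n + δ = 0.09.
Steady-state k*: s·k^0.45 = 0.09·k gives k* = (0.29/0.09)^(1/0.55) ≈ 8.3930.
MPK = 0.45·8.3930^(-0.55) ≈ 0.1397.
MPK > n+δ = 0.09, so the economy is dynamically efficient (under-saving).

under-saving; MPK ≈ 0.140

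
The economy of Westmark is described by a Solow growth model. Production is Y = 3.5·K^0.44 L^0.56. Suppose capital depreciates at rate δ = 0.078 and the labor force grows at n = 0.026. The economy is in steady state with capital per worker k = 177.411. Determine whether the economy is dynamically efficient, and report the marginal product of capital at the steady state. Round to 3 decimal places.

dynamically inefficient; MPK ≈ 0.085

Capital per worker breaks even when investment replaces (n + δ)·k; here n + δ = 0.104.
MPK = 0.44·3.5·k^(0.44−1) = 0.44·3.5·177.411^(-0.56) ≈ 0.0847.
MPK < 0.104, so the economy is dynamically inefficient (over-saving).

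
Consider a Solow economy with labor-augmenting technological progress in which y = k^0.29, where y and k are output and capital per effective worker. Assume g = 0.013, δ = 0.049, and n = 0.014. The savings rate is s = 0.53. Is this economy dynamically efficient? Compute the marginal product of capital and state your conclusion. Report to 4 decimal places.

dynamically inefficient; MPK ≈ 0.0416

The effective depreciation rate is n + g + δ = 0.014 + 0.013 + 0.049 = 0.076.
Steady-state k*: s·k^0.29 = 0.076·k gives k* = (0.53/0.076)^(1/0.71) ≈ 15.4161.
MPK = 0.29·15.4161^(-0.71) ≈ 0.0416.
MPK < n+g+δ = 0.076, so the economy is dynamically inefficient (over-saving).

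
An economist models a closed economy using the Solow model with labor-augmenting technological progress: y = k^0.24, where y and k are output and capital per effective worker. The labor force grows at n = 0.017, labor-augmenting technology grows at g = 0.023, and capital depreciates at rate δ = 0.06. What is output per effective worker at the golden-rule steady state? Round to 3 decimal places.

y_gold ≈ 1.318

n + g + δ = 0.017 + 0.023 + 0.06 = 0.1.
Setting f'(k) = n+g+δ gives 0.24·k^(0.24−1) = 0.1, hence k_gold = (0.24/0.1)^(1/0.76) ≈ 3.1643.
Output: y_gold = k_gold^0.24 = 3.1643^0.24 ≈ 1.3185.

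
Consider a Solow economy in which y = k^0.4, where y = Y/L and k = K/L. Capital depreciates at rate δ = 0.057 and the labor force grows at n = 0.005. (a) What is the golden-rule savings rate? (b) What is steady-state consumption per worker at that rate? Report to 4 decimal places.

The effective depreciation rate is n + δ = 0.005 + 0.057 = 0.062.
For Cobb-Douglas, s_gold equals capital's share: s_gold = 0.4.
Setting f'(k) = n+δ gives 0.4·k^(0.4−1) = 0.062, hence k_gold = (0.4/0.062)^(1/0.6) ≈ 22.3587.
y_gold = 22.3587^0.4 ≈ 3.4656; c_gold = (1−0.4)·y_gold ≈ 2.0794.

(a) s_gold = 0.4000; (b) c_gold ≈ 2.0794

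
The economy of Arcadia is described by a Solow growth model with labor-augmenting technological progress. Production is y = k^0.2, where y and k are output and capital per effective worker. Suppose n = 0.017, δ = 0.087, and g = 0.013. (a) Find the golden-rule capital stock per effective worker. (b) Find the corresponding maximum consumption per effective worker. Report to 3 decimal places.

(a) k_gold ≈ 1.955; (b) c_gold ≈ 0.915

Capital per effective worker breaks even when investment replaces (n + g + δ)·k; here n + g + δ = 0.117.
Maximizing c = f(k) − (n+g+δ)·k gives f'(k) = n+g+δ, i.e. 0.2·k^(0.2−1) = 0.117, so k_gold = (0.2/0.117)^(1/0.8) ≈ 1.9546.
y_gold = 1.9546^0.2 ≈ 1.1434; c_gold = y_gold − 0.117·k_gold ≈ 0.9147.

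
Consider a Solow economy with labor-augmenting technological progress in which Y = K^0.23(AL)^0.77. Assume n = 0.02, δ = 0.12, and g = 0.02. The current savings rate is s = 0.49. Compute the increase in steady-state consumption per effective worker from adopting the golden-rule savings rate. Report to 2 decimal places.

Δc ≈ 0.15

Capital per effective worker breaks even when investment replaces (n + g + δ)·k; here n + g + δ = 0.16.
Current steady state (s = 0.49): k* = (0.49/0.16)^(1/0.77) ≈ 4.2783, y* = 4.2783^0.23 ≈ 1.3970, c* = (1−0.49)·1.3970 ≈ 0.7125.
Maximizing c = f(k) − (n+g+δ)·k gives f'(k) = n+g+δ, i.e. 0.23·k^(0.23−1) = 0.16, so k_gold = (0.23/0.16)^(1/0.77) ≈ 1.6021.
y_gold = 1.6021^0.23 ≈ 1.1145, c_gold = y_gold − 0.16·k_gold ≈ 0.8582.
Gain: Δc = 0.8582 − 0.7125 ≈ 0.1457.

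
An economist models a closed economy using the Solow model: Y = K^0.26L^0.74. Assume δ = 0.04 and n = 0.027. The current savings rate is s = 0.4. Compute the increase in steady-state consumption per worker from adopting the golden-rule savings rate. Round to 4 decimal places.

The effective depreciation rate is n + δ = 0.027 + 0.04 = 0.067.
Current steady state (s = 0.4): k* = (0.4/0.067)^(1/0.74) ≈ 11.1848, y* = 11.1848^0.26 ≈ 1.8735, c* = (1−0.4)·1.8735 ≈ 1.1241.
Maximizing c = f(k) − (n+δ)·k gives f'(k) = n+δ, i.e. 0.26·k^(0.26−1) = 0.067, so k_gold = (0.26/0.067)^(1/0.74) ≈ 6.2490.
y_gold = 6.2490^0.26 ≈ 1.6103, c_gold = y_gold − 0.067·k_gold ≈ 1.1916.
Gain: Δc = 1.1916 − 1.1241 ≈ 0.0676.

Δc ≈ 0.0676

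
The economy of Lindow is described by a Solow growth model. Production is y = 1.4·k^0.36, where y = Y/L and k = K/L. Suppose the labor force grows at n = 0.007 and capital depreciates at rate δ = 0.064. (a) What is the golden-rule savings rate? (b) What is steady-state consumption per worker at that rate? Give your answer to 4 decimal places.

n + δ = 0.007 + 0.064 = 0.071.
For Cobb-Douglas, s_gold equals capital's share: s_gold = 0.36.
At the golden rule the marginal product of capital equals n+δ: 0.36·1.4·k^(0.36−1) = 0.071. Solving, k_gold = (0.36·1.4/0.071)^(1/0.64) ≈ 21.3775.
y_gold = 1.4·21.3775^0.36 ≈ 4.2161; c_gold = (1−0.36)·y_gold ≈ 2.6983.

(a) s_gold = 0.3600; (b) c_gold ≈ 2.6983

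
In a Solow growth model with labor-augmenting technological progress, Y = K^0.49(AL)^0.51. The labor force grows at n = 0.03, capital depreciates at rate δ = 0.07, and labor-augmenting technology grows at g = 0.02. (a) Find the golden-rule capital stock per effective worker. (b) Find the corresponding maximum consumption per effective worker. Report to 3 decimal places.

(a) k_gold ≈ 15.779; (b) c_gold ≈ 1.971

Break-even investment rate: n + g + δ = 0.03 + 0.02 + 0.07 = 0.12.
Maximizing c = f(k) − (n+g+δ)·k gives f'(k) = n+g+δ, i.e. 0.49·k^(0.49−1) = 0.12, so k_gold = (0.49/0.12)^(1/0.51) ≈ 15.7786.
y_gold = 15.7786^0.49 ≈ 3.8641; c_gold = y_gold − 0.12·k_gold ≈ 1.9707.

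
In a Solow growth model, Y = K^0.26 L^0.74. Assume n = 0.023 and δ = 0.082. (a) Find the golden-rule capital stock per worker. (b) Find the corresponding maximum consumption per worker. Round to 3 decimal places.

(a) k_gold ≈ 3.405; (b) c_gold ≈ 1.018

n + δ = 0.023 + 0.082 = 0.105.
Maximizing c = f(k) − (n+δ)·k gives f'(k) = n+δ, i.e. 0.26·k^(0.26−1) = 0.105, so k_gold = (0.26/0.105)^(1/0.74) ≈ 3.4052.
y_gold = 3.4052^0.26 ≈ 1.3752; c_gold = y_gold − 0.105·k_gold ≈ 1.0176.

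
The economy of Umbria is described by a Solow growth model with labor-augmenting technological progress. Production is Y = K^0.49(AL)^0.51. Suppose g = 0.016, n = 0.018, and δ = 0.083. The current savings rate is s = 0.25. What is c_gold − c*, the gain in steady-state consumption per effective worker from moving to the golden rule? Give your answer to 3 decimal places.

Break-even investment rate: n + g + δ = 0.018 + 0.016 + 0.083 = 0.117.
Current steady state (s = 0.25): k* = (0.25/0.117)^(1/0.51) ≈ 4.4318, y* = 4.4318^0.49 ≈ 2.0741, c* = (1−0.25)·2.0741 ≈ 1.5555.
At the golden rule the marginal product of capital equals n+g+δ: 0.49·k^(0.49−1) = 0.117. Solving, k_gold = (0.49/0.117)^(1/0.51) ≈ 16.5817.
y_gold = 16.5817^0.49 ≈ 3.9593, c_gold = y_gold − 0.117·k_gold ≈ 2.0192.
Gain: Δc = 2.0192 − 1.5555 ≈ 0.4637.

Δc ≈ 0.464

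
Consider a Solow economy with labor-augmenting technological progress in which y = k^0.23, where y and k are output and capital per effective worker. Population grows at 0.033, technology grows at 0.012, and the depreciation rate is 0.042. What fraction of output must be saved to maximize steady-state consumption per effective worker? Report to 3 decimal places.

Capital per effective worker breaks even when investment replaces (n + g + δ)·k; here n + g + δ = 0.087.
At the golden rule MPK = n+g+δ, and in any Cobb-Douglas steady state s = (n+g+δ)·k/y = MPK·k/y = capital's share 0.23.

s_gold = 0.230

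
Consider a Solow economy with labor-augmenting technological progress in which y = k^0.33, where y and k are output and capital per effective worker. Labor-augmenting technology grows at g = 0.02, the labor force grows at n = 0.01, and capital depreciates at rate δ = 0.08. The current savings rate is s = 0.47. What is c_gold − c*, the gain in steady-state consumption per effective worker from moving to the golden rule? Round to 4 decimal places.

n + g + δ = 0.01 + 0.02 + 0.08 = 0.11.
Current steady state (s = 0.47): k* = (0.47/0.11)^(1/0.67) ≈ 8.7368, y* = 8.7368^0.33 ≈ 2.0448, c* = (1−0.47)·2.0448 ≈ 1.0837.
Maximizing c = f(k) − (n+g+δ)·k gives f'(k) = n+g+δ, i.e. 0.33·k^(0.33−1) = 0.11, so k_gold = (0.33/0.11)^(1/0.67) ≈ 5.1537.
y_gold = 5.1537^0.33 ≈ 1.7179, c_gold = y_gold − 0.11·k_gold ≈ 1.1510.
Gain: Δc = 1.1510 − 1.0837 ≈ 0.0673.

Δc ≈ 0.0673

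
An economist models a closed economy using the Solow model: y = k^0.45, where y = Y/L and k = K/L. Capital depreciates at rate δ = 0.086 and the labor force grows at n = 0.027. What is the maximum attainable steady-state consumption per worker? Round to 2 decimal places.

Break-even investment rate: n + δ = 0.027 + 0.086 = 0.113.
Setting f'(k) = n+δ gives 0.45·k^(0.45−1) = 0.113, hence k_gold = (0.45/0.113)^(1/0.55) ≈ 12.3354.
y_gold = 12.3354^0.45 ≈ 3.0976.
c_gold = y_gold − (n+δ)·k_gold = 3.0976 − 0.113·12.3354 ≈ 1.7037.

c_gold ≈ 1.70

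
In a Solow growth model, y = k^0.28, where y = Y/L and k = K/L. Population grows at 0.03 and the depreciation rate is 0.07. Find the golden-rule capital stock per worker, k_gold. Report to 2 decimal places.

Capital per worker breaks even when investment replaces (n + δ)·k; here n + δ = 0.1.
Setting f'(k) = n+δ gives 0.28·k^(0.28−1) = 0.1, hence k_gold = (0.28/0.1)^(1/0.72) ≈ 4.1788.

k_gold ≈ 4.18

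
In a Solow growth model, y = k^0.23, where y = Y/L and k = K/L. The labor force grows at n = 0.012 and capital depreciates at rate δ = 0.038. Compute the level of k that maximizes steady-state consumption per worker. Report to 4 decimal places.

Capital per worker breaks even when investment replaces (n + δ)·k; here n + δ = 0.05.
Maximizing c = f(k) − (n+δ)·k gives f'(k) = n+δ, i.e. 0.23·k^(0.23−1) = 0.05, so k_gold = (0.23/0.05)^(1/0.77) ≈ 7.2565.

k_gold ≈ 7.2565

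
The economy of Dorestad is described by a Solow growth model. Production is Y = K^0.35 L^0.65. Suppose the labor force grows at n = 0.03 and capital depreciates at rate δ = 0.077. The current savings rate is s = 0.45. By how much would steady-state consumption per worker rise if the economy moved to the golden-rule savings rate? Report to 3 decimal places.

Δc ≈ 0.038

Capital per worker breaks even when investment replaces (n + δ)·k; here n + δ = 0.107.
Current steady state (s = 0.45): k* = (0.45/0.107)^(1/0.65) ≈ 9.1146, y* = 9.1146^0.35 ≈ 2.1672, c* = (1−0.45)·2.1672 ≈ 1.1920.
Golden rule sets MPK = n+δ: 0.35·k^(0.35−1) = 0.107, so k_gold = (0.35/0.107)^(1/0.65) ≈ 6.1919.
y_gold = 6.1919^0.35 ≈ 1.8929, c_gold = y_gold − 0.107·k_gold ≈ 1.2304.
Gain: Δc = 1.2304 − 1.1920 ≈ 0.0384.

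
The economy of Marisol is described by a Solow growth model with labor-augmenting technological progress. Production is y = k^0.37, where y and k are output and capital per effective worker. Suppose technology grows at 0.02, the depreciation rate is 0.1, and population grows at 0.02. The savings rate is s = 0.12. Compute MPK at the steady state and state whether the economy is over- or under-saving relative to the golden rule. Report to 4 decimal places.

Break-even investment rate: n + g + δ = 0.02 + 0.02 + 0.1 = 0.14.
Steady-state k*: s·k^0.37 = 0.14·k gives k* = (0.12/0.14)^(1/0.63) ≈ 0.7830.
MPK = 0.37·0.7830^(-0.63) ≈ 0.4317.
MPK > n+g+δ = 0.14, so the economy is dynamically efficient (under-saving).

under-saving; MPK ≈ 0.4317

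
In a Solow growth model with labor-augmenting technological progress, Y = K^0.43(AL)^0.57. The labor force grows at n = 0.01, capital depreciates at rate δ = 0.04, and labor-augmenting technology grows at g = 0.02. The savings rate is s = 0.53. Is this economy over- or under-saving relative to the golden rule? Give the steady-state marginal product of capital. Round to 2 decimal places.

Break-even investment rate: n + g + δ = 0.01 + 0.02 + 0.04 = 0.07.
Steady-state k*: s·k^0.43 = 0.07·k gives k* = (0.53/0.07)^(1/0.57) ≈ 34.8672.
MPK = 0.43·34.8672^(-0.57) ≈ 0.0568.
MPK < n+g+δ = 0.07, so the economy is dynamically inefficient (over-saving).

over-saving; MPK ≈ 0.06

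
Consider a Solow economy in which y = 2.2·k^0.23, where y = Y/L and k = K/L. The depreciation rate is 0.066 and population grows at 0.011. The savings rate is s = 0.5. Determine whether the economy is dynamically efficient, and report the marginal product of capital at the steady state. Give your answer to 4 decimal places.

n + δ = 0.011 + 0.066 = 0.077.
Steady-state k*: s·A·k^0.23 = 0.077·k gives k* = (0.5·2.2/0.077)^(1/0.77) ≈ 31.6135.
MPK = 0.23·2.2·31.6135^(-0.77) ≈ 0.0354.
MPK < n+δ = 0.077, so the economy is dynamically inefficient (over-saving).

dynamically inefficient; MPK ≈ 0.0354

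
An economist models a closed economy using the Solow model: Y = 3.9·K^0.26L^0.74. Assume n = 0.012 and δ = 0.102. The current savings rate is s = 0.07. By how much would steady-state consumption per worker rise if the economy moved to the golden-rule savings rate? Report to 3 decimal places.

n + δ = 0.012 + 0.102 = 0.114.
Current steady state (s = 0.07): k* = (0.07·3.9/0.114)^(1/0.74) ≈ 3.2547, y* = 3.9·3.2547^0.26 ≈ 5.3005, c* = (1−0.07)·5.3005 ≈ 4.9295.
Maximizing c = f(k) − (n+δ)·k gives f'(k) = n+δ, i.e. 0.26·3.9·k^(0.26−1) = 0.114, so k_gold = (0.26·3.9/0.114)^(1/0.74) ≈ 19.1696.
y_gold = 3.9·19.1696^0.26 ≈ 8.4051, c_gold = y_gold − 0.114·k_gold ≈ 6.2198.
Gain: Δc = 6.2198 − 4.9295 ≈ 1.2903.

Δc ≈ 1.290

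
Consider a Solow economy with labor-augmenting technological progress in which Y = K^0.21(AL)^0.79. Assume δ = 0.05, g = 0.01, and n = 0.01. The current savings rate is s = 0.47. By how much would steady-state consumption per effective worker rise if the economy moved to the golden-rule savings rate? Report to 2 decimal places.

Δc ≈ 0.18

The effective depreciation rate is n + g + δ = 0.01 + 0.01 + 0.05 = 0.07.
Current steady state (s = 0.47): k* = (0.47/0.07)^(1/0.79) ≈ 11.1387, y* = 11.1387^0.21 ≈ 1.6590, c* = (1−0.47)·1.6590 ≈ 0.8792.
Setting f'(k) = n+g+δ gives 0.21·k^(0.21−1) = 0.07, hence k_gold = (0.21/0.07)^(1/0.79) ≈ 4.0175.
y_gold = 4.0175^0.21 ≈ 1.3392, c_gold = y_gold − 0.07·k_gold ≈ 1.0579.
Gain: Δc = 1.0579 − 0.8792 ≈ 0.1787.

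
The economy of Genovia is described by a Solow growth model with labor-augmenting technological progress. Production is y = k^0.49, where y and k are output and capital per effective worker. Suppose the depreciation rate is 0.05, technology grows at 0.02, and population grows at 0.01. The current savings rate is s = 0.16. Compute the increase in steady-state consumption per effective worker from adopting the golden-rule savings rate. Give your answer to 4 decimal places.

Δc ≈ 1.2745

Break-even investment rate: n + g + δ = 0.01 + 0.02 + 0.05 = 0.08.
Current steady state (s = 0.16): k* = (0.16/0.08)^(1/0.51) ≈ 3.8927, y* = 3.8927^0.49 ≈ 1.9464, c* = (1−0.16)·1.9464 ≈ 1.6349.
Setting f'(k) = n+g+δ gives 0.49·k^(0.49−1) = 0.08, hence k_gold = (0.49/0.08)^(1/0.51) ≈ 34.9418.
y_gold = 34.9418^0.49 ≈ 5.7048, c_gold = y_gold − 0.08·k_gold ≈ 2.9094.
Gain: Δc = 2.9094 − 1.6349 ≈ 1.2745.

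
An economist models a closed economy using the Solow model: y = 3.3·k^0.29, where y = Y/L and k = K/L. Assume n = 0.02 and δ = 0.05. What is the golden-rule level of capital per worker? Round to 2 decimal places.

k_gold ≈ 39.79

Capital per worker breaks even when investment replaces (n + δ)·k; here n + δ = 0.07.
Golden rule sets MPK = n+δ: 0.29·3.3·k^(0.29−1) = 0.07, so k_gold = (0.29·3.3/0.07)^(1/0.71) ≈ 39.7867.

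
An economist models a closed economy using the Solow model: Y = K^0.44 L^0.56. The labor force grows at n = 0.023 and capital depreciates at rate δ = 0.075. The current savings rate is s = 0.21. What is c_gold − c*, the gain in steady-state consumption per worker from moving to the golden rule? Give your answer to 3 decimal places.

Δc ≈ 0.385

The effective depreciation rate is n + δ = 0.023 + 0.075 = 0.098.
Current steady state (s = 0.21): k* = (0.21/0.098)^(1/0.56) ≈ 3.9000, y* = 3.9000^0.44 ≈ 1.8200, c* = (1−0.21)·1.8200 ≈ 1.4378.
Maximizing c = f(k) − (n+δ)·k gives f'(k) = n+δ, i.e. 0.44·k^(0.44−1) = 0.098, so k_gold = (0.44/0.098)^(1/0.56) ≈ 14.6114.
y_gold = 14.6114^0.44 ≈ 3.2543, c_gold = y_gold − 0.098·k_gold ≈ 1.8224.
Gain: Δc = 1.8224 − 1.4378 ≈ 0.3847.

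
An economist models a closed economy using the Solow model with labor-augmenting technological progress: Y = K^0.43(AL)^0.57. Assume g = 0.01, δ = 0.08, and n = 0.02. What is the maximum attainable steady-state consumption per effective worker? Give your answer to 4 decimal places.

c_gold ≈ 1.5941

Capital per effective worker breaks even when investment replaces (n + g + δ)·k; here n + g + δ = 0.11.
Golden rule sets MPK = n+g+δ: 0.43·k^(0.43−1) = 0.11, so k_gold = (0.43/0.11)^(1/0.57) ≈ 10.9328.
y_gold = 10.9328^0.43 ≈ 2.7968.
c_gold = y_gold − (n+g+δ)·k_gold = 2.7968 − 0.11·10.9328 ≈ 1.5941.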